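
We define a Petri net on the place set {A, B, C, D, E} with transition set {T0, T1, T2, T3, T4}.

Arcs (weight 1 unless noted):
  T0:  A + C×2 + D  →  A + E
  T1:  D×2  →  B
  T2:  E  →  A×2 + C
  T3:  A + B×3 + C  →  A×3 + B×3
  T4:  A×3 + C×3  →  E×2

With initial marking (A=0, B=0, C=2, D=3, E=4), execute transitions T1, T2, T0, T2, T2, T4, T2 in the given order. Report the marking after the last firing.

step 1: fire T1:  (A=0, B=0, C=2, D=3, E=4) → (A=0, B=1, C=2, D=1, E=4)
step 2: fire T2:  (A=0, B=1, C=2, D=1, E=4) → (A=2, B=1, C=3, D=1, E=3)
step 3: fire T0:  (A=2, B=1, C=3, D=1, E=3) → (A=2, B=1, C=1, D=0, E=4)
step 4: fire T2:  (A=2, B=1, C=1, D=0, E=4) → (A=4, B=1, C=2, D=0, E=3)
step 5: fire T2:  (A=4, B=1, C=2, D=0, E=3) → (A=6, B=1, C=3, D=0, E=2)
step 6: fire T4:  (A=6, B=1, C=3, D=0, E=2) → (A=3, B=1, C=0, D=0, E=4)
step 7: fire T2:  (A=3, B=1, C=0, D=0, E=4) → (A=5, B=1, C=1, D=0, E=3)

(A=5, B=1, C=1, D=0, E=3)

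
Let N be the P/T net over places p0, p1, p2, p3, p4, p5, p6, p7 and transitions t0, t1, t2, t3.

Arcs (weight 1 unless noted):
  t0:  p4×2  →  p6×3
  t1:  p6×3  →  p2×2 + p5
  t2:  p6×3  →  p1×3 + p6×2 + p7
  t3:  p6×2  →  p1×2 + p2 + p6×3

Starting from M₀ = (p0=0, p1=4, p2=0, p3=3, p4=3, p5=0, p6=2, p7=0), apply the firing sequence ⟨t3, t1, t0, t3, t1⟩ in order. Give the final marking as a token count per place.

(p0=0, p1=8, p2=6, p3=3, p4=1, p5=2, p6=1, p7=0)

step 1: fire t3:  (p0=0, p1=4, p2=0, p3=3, p4=3, p5=0, p6=2, p7=0) → (p0=0, p1=6, p2=1, p3=3, p4=3, p5=0, p6=3, p7=0)
step 2: fire t1:  (p0=0, p1=6, p2=1, p3=3, p4=3, p5=0, p6=3, p7=0) → (p0=0, p1=6, p2=3, p3=3, p4=3, p5=1, p6=0, p7=0)
step 3: fire t0:  (p0=0, p1=6, p2=3, p3=3, p4=3, p5=1, p6=0, p7=0) → (p0=0, p1=6, p2=3, p3=3, p4=1, p5=1, p6=3, p7=0)
step 4: fire t3:  (p0=0, p1=6, p2=3, p3=3, p4=1, p5=1, p6=3, p7=0) → (p0=0, p1=8, p2=4, p3=3, p4=1, p5=1, p6=4, p7=0)
step 5: fire t1:  (p0=0, p1=8, p2=4, p3=3, p4=1, p5=1, p6=4, p7=0) → (p0=0, p1=8, p2=6, p3=3, p4=1, p5=2, p6=1, p7=0)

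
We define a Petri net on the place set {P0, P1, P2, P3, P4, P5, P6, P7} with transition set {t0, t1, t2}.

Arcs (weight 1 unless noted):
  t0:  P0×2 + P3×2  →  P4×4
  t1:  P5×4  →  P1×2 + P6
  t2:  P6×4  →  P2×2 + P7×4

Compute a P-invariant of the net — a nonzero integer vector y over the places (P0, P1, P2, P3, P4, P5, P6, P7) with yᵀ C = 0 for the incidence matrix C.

y = (P0:1, P1:0, P2:0, P3:-1, P4:0, P5:0, P6:0, P7:0)

Incidence matrix C (rows=places, cols=transitions):
       t0   t1   t2
   P0  -2    0    0
   P1   0    2    0
   P2   0    0    2
   P3  -2    0    0
   P4   4    0    0
   P5   0   -4    0
   P6   0    1   -4
   P7   0    0    4

Candidate y = [1, 0, 0, -1, 0, 0, 0, 0]; check y·C column-wise:
  col t0: 1·-2 + -1·-2 + 0·4 = 0
  col t1: 1·0 + 0·2 + -1·0 + 0·-4 + 0·1 = 0
  col t2: 1·0 + 0·2 + -1·0 + 0·-4 + 0·4 = 0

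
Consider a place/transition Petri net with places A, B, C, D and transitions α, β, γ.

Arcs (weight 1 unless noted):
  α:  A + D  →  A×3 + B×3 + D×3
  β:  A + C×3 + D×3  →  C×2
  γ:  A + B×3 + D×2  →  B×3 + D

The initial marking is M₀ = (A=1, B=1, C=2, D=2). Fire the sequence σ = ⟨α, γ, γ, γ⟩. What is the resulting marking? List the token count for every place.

(A=0, B=4, C=2, D=1)

step 1: fire α:  (A=1, B=1, C=2, D=2) → (A=3, B=4, C=2, D=4)
step 2: fire γ:  (A=3, B=4, C=2, D=4) → (A=2, B=4, C=2, D=3)
step 3: fire γ:  (A=2, B=4, C=2, D=3) → (A=1, B=4, C=2, D=2)
step 4: fire γ:  (A=1, B=4, C=2, D=2) → (A=0, B=4, C=2, D=1)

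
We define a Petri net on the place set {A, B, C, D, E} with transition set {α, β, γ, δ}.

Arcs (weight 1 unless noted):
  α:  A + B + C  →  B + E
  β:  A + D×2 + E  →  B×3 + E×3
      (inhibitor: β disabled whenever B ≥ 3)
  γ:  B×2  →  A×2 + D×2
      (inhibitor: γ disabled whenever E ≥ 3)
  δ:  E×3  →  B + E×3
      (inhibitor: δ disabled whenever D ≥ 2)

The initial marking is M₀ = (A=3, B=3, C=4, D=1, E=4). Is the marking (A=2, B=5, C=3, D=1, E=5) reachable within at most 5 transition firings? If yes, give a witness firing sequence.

YES — reachable via ⟨α, δ, δ⟩ (3 firings)

step 1: fire α:  (A=3, B=3, C=4, D=1, E=4) → (A=2, B=3, C=3, D=1, E=5)
step 2: fire δ:  (A=2, B=3, C=3, D=1, E=5) → (A=2, B=4, C=3, D=1, E=5)
step 3: fire δ:  (A=2, B=4, C=3, D=1, E=5) → (A=2, B=5, C=3, D=1, E=5)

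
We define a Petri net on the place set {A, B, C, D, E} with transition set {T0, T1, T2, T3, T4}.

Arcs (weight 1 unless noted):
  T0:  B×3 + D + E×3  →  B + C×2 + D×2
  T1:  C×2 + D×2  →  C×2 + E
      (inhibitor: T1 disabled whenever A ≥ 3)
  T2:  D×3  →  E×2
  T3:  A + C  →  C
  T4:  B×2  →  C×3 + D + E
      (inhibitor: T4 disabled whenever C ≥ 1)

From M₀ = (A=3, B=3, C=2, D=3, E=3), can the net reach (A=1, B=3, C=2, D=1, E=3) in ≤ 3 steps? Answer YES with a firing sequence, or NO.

depth 0: 1 marking
depth 1: 4 markings reached so far
depth 2: 9 markings reached so far
depth 3: 15 markings reached so far
target is not among the 15 markings reachable within 3 steps

NO — not reachable within 3 firings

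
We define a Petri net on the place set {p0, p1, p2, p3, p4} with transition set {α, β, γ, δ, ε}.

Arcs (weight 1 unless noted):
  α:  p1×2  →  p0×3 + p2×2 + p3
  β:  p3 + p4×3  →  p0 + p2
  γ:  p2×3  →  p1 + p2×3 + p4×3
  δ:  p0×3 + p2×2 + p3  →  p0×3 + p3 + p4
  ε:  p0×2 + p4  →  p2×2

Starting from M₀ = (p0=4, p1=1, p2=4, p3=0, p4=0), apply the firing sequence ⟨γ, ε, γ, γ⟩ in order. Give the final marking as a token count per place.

step 1: fire γ:  (p0=4, p1=1, p2=4, p3=0, p4=0) → (p0=4, p1=2, p2=4, p3=0, p4=3)
step 2: fire ε:  (p0=4, p1=2, p2=4, p3=0, p4=3) → (p0=2, p1=2, p2=6, p3=0, p4=2)
step 3: fire γ:  (p0=2, p1=2, p2=6, p3=0, p4=2) → (p0=2, p1=3, p2=6, p3=0, p4=5)
step 4: fire γ:  (p0=2, p1=3, p2=6, p3=0, p4=5) → (p0=2, p1=4, p2=6, p3=0, p4=8)

(p0=2, p1=4, p2=6, p3=0, p4=8)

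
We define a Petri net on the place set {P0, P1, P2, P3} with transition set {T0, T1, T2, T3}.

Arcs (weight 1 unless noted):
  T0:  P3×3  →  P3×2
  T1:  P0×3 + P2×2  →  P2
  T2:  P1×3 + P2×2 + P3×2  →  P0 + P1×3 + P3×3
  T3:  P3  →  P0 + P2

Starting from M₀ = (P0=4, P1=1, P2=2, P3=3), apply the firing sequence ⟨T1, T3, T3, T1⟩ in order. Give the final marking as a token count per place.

step 1: fire T1:  (P0=4, P1=1, P2=2, P3=3) → (P0=1, P1=1, P2=1, P3=3)
step 2: fire T3:  (P0=1, P1=1, P2=1, P3=3) → (P0=2, P1=1, P2=2, P3=2)
step 3: fire T3:  (P0=2, P1=1, P2=2, P3=2) → (P0=3, P1=1, P2=3, P3=1)
step 4: fire T1:  (P0=3, P1=1, P2=3, P3=1) → (P0=0, P1=1, P2=2, P3=1)

(P0=0, P1=1, P2=2, P3=1)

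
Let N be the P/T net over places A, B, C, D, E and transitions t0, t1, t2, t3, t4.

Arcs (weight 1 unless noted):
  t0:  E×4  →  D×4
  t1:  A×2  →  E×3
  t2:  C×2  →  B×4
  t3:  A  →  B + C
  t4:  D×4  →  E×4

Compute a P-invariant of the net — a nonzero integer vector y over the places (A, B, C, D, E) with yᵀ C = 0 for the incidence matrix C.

y = (A:3, B:1, C:2, D:2, E:2)

Incidence matrix C (rows=places, cols=transitions):
       t0   t1   t2   t3   t4
    A   0   -2    0   -1    0
    B   0    0    4    1    0
    C   0    0   -2    1    0
    D   4    0    0    0   -4
    E  -4    3    0    0    4

Candidate y = [3, 1, 2, 2, 2]; check y·C column-wise:
  col t0: 3·0 + 1·0 + 2·0 + 2·4 + 2·-4 = 0
  col t1: 3·-2 + 1·0 + 2·0 + 2·0 + 2·3 = 0
  col t2: 3·0 + 1·4 + 2·-2 + 2·0 + 2·0 = 0
  col t3: 3·-1 + 1·1 + 2·1 + 2·0 + 2·0 = 0
  col t4: 3·0 + 1·0 + 2·0 + 2·-4 + 2·4 = 0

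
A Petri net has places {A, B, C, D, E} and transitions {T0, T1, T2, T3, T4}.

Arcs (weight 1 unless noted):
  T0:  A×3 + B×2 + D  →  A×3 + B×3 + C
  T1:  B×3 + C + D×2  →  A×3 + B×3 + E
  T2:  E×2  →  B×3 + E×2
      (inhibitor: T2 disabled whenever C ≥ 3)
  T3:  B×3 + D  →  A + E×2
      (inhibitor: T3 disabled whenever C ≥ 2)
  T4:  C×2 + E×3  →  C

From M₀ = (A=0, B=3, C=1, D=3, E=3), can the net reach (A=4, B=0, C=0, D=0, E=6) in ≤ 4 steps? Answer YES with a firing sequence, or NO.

YES — reachable via ⟨T1, T3⟩ (2 firings)

step 1: fire T1:  (A=0, B=3, C=1, D=3, E=3) → (A=3, B=3, C=0, D=1, E=4)
step 2: fire T3:  (A=3, B=3, C=0, D=1, E=4) → (A=4, B=0, C=0, D=0, E=6)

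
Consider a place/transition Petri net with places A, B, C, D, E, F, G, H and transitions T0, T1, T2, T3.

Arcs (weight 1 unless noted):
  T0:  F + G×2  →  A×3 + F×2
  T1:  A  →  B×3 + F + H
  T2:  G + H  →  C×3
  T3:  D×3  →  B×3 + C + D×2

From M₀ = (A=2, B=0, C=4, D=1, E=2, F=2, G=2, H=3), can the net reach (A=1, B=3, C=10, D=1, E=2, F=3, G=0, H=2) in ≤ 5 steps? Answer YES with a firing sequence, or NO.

step 1: fire T1:  (A=2, B=0, C=4, D=1, E=2, F=2, G=2, H=3) → (A=1, B=3, C=4, D=1, E=2, F=3, G=2, H=4)
step 2: fire T2:  (A=1, B=3, C=4, D=1, E=2, F=3, G=2, H=4) → (A=1, B=3, C=7, D=1, E=2, F=3, G=1, H=3)
step 3: fire T2:  (A=1, B=3, C=7, D=1, E=2, F=3, G=1, H=3) → (A=1, B=3, C=10, D=1, E=2, F=3, G=0, H=2)

YES — reachable via ⟨T1, T2, T2⟩ (3 firings)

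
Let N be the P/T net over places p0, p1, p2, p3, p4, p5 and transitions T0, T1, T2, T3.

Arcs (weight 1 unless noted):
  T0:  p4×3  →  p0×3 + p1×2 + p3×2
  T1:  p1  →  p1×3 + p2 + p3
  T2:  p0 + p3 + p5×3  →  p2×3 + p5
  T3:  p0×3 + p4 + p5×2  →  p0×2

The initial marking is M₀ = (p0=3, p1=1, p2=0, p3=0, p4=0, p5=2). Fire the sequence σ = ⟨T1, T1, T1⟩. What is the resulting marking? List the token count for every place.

step 1: fire T1:  (p0=3, p1=1, p2=0, p3=0, p4=0, p5=2) → (p0=3, p1=3, p2=1, p3=1, p4=0, p5=2)
step 2: fire T1:  (p0=3, p1=3, p2=1, p3=1, p4=0, p5=2) → (p0=3, p1=5, p2=2, p3=2, p4=0, p5=2)
step 3: fire T1:  (p0=3, p1=5, p2=2, p3=2, p4=0, p5=2) → (p0=3, p1=7, p2=3, p3=3, p4=0, p5=2)

(p0=3, p1=7, p2=3, p3=3, p4=0, p5=2)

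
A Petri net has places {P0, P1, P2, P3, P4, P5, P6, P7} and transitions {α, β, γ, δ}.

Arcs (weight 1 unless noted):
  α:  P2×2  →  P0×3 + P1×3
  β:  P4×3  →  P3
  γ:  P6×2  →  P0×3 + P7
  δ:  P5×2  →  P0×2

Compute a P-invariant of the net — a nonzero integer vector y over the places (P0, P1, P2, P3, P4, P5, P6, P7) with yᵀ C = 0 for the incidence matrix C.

y = (P0:0, P1:2, P2:3, P3:0, P4:0, P5:0, P6:0, P7:0)

Incidence matrix C (rows=places, cols=transitions):
        α    β    γ    δ
   P0   3    0    3    2
   P1   3    0    0    0
   P2  -2    0    0    0
   P3   0    1    0    0
   P4   0   -3    0    0
   P5   0    0    0   -2
   P6   0    0   -2    0
   P7   0    0    1    0

Candidate y = [0, 2, 3, 0, 0, 0, 0, 0]; check y·C column-wise:
  col α: 0·3 + 2·3 + 3·-2 = 0
  col β: 2·0 + 3·0 + 0·1 + 0·-3 = 0
  col γ: 0·3 + 2·0 + 3·0 + 0·-2 + 0·1 = 0
  col δ: 0·2 + 2·0 + 3·0 + 0·-2 = 0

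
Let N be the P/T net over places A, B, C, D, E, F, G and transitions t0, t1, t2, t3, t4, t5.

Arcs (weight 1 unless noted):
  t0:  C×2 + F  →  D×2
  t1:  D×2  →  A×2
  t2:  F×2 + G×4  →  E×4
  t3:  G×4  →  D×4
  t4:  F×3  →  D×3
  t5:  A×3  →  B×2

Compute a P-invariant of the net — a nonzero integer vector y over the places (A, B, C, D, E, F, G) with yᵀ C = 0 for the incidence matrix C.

y = (A:2, B:3, C:1, D:2, E:3, F:2, G:2)

Incidence matrix C (rows=places, cols=transitions):
       t0   t1   t2   t3   t4   t5
    A   0    2    0    0    0   -3
    B   0    0    0    0    0    2
    C  -2    0    0    0    0    0
    D   2   -2    0    4    3    0
    E   0    0    4    0    0    0
    F  -1    0   -2    0   -3    0
    G   0    0   -4   -4    0    0

Candidate y = [2, 3, 1, 2, 3, 2, 2]; check y·C column-wise:
  col t0: 2·0 + 3·0 + 1·-2 + 2·2 + 3·0 + 2·-1 + 2·0 = 0
  col t1: 2·2 + 3·0 + 1·0 + 2·-2 + 3·0 + 2·0 + 2·0 = 0
  col t2: 2·0 + 3·0 + 1·0 + 2·0 + 3·4 + 2·-2 + 2·-4 = 0
  col t3: 2·0 + 3·0 + 1·0 + 2·4 + 3·0 + 2·0 + 2·-4 = 0
  col t4: 2·0 + 3·0 + 1·0 + 2·3 + 3·0 + 2·-3 + 2·0 = 0
  col t5: 2·-3 + 3·2 + 1·0 + 2·0 + 3·0 + 2·0 + 2·0 = 0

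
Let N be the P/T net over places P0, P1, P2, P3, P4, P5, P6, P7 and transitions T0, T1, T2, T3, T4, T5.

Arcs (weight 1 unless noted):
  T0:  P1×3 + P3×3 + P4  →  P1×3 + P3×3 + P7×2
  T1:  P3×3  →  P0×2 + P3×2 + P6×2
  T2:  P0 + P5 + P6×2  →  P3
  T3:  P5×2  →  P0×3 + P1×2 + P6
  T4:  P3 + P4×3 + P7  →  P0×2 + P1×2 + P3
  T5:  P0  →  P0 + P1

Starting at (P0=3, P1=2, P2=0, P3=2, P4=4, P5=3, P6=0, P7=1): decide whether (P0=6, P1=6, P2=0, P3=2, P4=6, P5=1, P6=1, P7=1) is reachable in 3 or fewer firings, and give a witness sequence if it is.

depth 0: 1 marking
depth 1: 4 markings reached so far
depth 2: 8 markings reached so far
depth 3: 12 markings reached so far
target is not among the 12 markings reachable within 3 steps

NO — not reachable within 3 firings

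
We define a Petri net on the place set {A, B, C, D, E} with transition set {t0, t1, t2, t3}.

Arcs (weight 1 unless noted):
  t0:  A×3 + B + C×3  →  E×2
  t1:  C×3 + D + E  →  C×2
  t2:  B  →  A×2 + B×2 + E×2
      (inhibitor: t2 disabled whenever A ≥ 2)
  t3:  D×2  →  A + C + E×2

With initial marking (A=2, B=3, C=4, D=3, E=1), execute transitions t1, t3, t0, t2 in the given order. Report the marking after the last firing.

(A=2, B=3, C=1, D=0, E=6)

step 1: fire t1:  (A=2, B=3, C=4, D=3, E=1) → (A=2, B=3, C=3, D=2, E=0)
step 2: fire t3:  (A=2, B=3, C=3, D=2, E=0) → (A=3, B=3, C=4, D=0, E=2)
step 3: fire t0:  (A=3, B=3, C=4, D=0, E=2) → (A=0, B=2, C=1, D=0, E=4)
step 4: fire t2:  (A=0, B=2, C=1, D=0, E=4) → (A=2, B=3, C=1, D=0, E=6)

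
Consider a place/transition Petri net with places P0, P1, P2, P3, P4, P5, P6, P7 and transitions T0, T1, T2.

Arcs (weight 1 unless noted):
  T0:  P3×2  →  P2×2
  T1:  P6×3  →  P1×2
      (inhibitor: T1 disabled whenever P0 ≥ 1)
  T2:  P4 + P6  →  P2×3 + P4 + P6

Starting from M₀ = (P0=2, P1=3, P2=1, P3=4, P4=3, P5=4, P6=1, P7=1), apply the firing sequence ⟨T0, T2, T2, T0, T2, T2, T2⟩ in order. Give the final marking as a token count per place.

(P0=2, P1=3, P2=20, P3=0, P4=3, P5=4, P6=1, P7=1)

step 1: fire T0:  (P0=2, P1=3, P2=1, P3=4, P4=3, P5=4, P6=1, P7=1) → (P0=2, P1=3, P2=3, P3=2, P4=3, P5=4, P6=1, P7=1)
step 2: fire T2:  (P0=2, P1=3, P2=3, P3=2, P4=3, P5=4, P6=1, P7=1) → (P0=2, P1=3, P2=6, P3=2, P4=3, P5=4, P6=1, P7=1)
step 3: fire T2:  (P0=2, P1=3, P2=6, P3=2, P4=3, P5=4, P6=1, P7=1) → (P0=2, P1=3, P2=9, P3=2, P4=3, P5=4, P6=1, P7=1)
step 4: fire T0:  (P0=2, P1=3, P2=9, P3=2, P4=3, P5=4, P6=1, P7=1) → (P0=2, P1=3, P2=11, P3=0, P4=3, P5=4, P6=1, P7=1)
step 5: fire T2:  (P0=2, P1=3, P2=11, P3=0, P4=3, P5=4, P6=1, P7=1) → (P0=2, P1=3, P2=14, P3=0, P4=3, P5=4, P6=1, P7=1)
step 6: fire T2:  (P0=2, P1=3, P2=14, P3=0, P4=3, P5=4, P6=1, P7=1) → (P0=2, P1=3, P2=17, P3=0, P4=3, P5=4, P6=1, P7=1)
step 7: fire T2:  (P0=2, P1=3, P2=17, P3=0, P4=3, P5=4, P6=1, P7=1) → (P0=2, P1=3, P2=20, P3=0, P4=3, P5=4, P6=1, P7=1)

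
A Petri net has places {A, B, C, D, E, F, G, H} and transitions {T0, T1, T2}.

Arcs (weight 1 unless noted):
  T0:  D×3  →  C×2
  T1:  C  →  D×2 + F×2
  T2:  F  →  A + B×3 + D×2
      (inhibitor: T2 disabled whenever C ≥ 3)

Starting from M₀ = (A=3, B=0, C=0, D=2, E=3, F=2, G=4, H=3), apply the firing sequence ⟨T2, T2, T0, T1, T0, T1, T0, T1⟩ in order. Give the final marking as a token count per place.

step 1: fire T2:  (A=3, B=0, C=0, D=2, E=3, F=2, G=4, H=3) → (A=4, B=3, C=0, D=4, E=3, F=1, G=4, H=3)
step 2: fire T2:  (A=4, B=3, C=0, D=4, E=3, F=1, G=4, H=3) → (A=5, B=6, C=0, D=6, E=3, F=0, G=4, H=3)
step 3: fire T0:  (A=5, B=6, C=0, D=6, E=3, F=0, G=4, H=3) → (A=5, B=6, C=2, D=3, E=3, F=0, G=4, H=3)
step 4: fire T1:  (A=5, B=6, C=2, D=3, E=3, F=0, G=4, H=3) → (A=5, B=6, C=1, D=5, E=3, F=2, G=4, H=3)
step 5: fire T0:  (A=5, B=6, C=1, D=5, E=3, F=2, G=4, H=3) → (A=5, B=6, C=3, D=2, E=3, F=2, G=4, H=3)
step 6: fire T1:  (A=5, B=6, C=3, D=2, E=3, F=2, G=4, H=3) → (A=5, B=6, C=2, D=4, E=3, F=4, G=4, H=3)
step 7: fire T0:  (A=5, B=6, C=2, D=4, E=3, F=4, G=4, H=3) → (A=5, B=6, C=4, D=1, E=3, F=4, G=4, H=3)
step 8: fire T1:  (A=5, B=6, C=4, D=1, E=3, F=4, G=4, H=3) → (A=5, B=6, C=3, D=3, E=3, F=6, G=4, H=3)

(A=5, B=6, C=3, D=3, E=3, F=6, G=4, H=3)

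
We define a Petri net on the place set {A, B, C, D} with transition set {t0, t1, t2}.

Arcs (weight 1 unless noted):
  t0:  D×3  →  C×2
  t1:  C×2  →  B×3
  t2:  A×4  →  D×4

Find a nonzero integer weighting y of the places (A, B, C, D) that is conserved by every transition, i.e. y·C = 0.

y = (A:2, B:2, C:3, D:2)

Incidence matrix C (rows=places, cols=transitions):
       t0   t1   t2
    A   0    0   -4
    B   0    3    0
    C   2   -2    0
    D  -3    0    4

Candidate y = [2, 2, 3, 2]; check y·C column-wise:
  col t0: 2·0 + 2·0 + 3·2 + 2·-3 = 0
  col t1: 2·0 + 2·3 + 3·-2 + 2·0 = 0
  col t2: 2·-4 + 2·0 + 3·0 + 2·4 = 0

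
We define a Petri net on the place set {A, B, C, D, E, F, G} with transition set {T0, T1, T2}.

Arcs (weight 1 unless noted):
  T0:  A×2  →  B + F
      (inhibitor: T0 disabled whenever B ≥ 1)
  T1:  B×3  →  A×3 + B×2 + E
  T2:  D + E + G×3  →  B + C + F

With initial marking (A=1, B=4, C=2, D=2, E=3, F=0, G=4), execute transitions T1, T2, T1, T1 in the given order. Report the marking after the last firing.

step 1: fire T1:  (A=1, B=4, C=2, D=2, E=3, F=0, G=4) → (A=4, B=3, C=2, D=2, E=4, F=0, G=4)
step 2: fire T2:  (A=4, B=3, C=2, D=2, E=4, F=0, G=4) → (A=4, B=4, C=3, D=1, E=3, F=1, G=1)
step 3: fire T1:  (A=4, B=4, C=3, D=1, E=3, F=1, G=1) → (A=7, B=3, C=3, D=1, E=4, F=1, G=1)
step 4: fire T1:  (A=7, B=3, C=3, D=1, E=4, F=1, G=1) → (A=10, B=2, C=3, D=1, E=5, F=1, G=1)

(A=10, B=2, C=3, D=1, E=5, F=1, G=1)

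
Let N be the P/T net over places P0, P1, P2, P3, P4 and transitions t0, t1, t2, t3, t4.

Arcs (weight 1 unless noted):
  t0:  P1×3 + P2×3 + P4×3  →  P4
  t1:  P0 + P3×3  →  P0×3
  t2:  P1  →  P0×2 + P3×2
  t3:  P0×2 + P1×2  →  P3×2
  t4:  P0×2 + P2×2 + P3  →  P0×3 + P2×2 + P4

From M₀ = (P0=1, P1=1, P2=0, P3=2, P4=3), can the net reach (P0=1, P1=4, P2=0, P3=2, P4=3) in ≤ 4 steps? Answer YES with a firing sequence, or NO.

depth 0: 1 marking
depth 1: 2 markings reached so far
depth 2: 3 markings reached so far
depth 3: 3 markings reached so far
(frontier empty at depth 3; search complete)
target is not among the 3 markings reachable within 4 steps

NO — not reachable within 4 firings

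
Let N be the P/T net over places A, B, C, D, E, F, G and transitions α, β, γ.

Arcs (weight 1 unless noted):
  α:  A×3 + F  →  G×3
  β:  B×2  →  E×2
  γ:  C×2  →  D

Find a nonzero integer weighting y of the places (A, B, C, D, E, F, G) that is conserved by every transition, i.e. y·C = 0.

y = (A:0, B:0, C:1, D:2, E:0, F:0, G:0)

Incidence matrix C (rows=places, cols=transitions):
        α    β    γ
    A  -3    0    0
    B   0   -2    0
    C   0    0   -2
    D   0    0    1
    E   0    2    0
    F  -1    0    0
    G   3    0    0

Candidate y = [0, 0, 1, 2, 0, 0, 0]; check y·C column-wise:
  col α: 0·-3 + 1·0 + 2·0 + 0·-1 + 0·3 = 0
  col β: 0·-2 + 1·0 + 2·0 + 0·2 = 0
  col γ: 1·-2 + 2·1 = 0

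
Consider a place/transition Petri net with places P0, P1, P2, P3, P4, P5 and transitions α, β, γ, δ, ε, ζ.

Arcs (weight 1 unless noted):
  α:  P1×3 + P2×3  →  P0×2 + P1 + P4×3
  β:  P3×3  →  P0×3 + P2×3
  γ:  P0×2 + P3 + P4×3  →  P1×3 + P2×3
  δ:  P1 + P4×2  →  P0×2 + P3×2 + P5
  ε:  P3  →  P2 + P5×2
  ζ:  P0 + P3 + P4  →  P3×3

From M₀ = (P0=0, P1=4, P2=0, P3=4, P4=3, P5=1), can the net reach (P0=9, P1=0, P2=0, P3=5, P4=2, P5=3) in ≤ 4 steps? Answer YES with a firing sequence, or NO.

step 1: fire β:  (P0=0, P1=4, P2=0, P3=4, P4=3, P5=1) → (P0=3, P1=4, P2=3, P3=1, P4=3, P5=1)
step 2: fire α:  (P0=3, P1=4, P2=3, P3=1, P4=3, P5=1) → (P0=5, P1=2, P2=0, P3=1, P4=6, P5=1)
step 3: fire δ:  (P0=5, P1=2, P2=0, P3=1, P4=6, P5=1) → (P0=7, P1=1, P2=0, P3=3, P4=4, P5=2)
step 4: fire δ:  (P0=7, P1=1, P2=0, P3=3, P4=4, P5=2) → (P0=9, P1=0, P2=0, P3=5, P4=2, P5=3)

YES — reachable via ⟨β, α, δ, δ⟩ (4 firings)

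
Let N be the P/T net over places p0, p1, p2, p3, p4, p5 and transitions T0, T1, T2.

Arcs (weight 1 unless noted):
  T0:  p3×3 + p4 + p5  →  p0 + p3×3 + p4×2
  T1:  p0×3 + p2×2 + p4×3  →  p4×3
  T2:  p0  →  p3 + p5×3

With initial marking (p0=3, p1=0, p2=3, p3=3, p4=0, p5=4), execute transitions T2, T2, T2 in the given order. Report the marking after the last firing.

step 1: fire T2:  (p0=3, p1=0, p2=3, p3=3, p4=0, p5=4) → (p0=2, p1=0, p2=3, p3=4, p4=0, p5=7)
step 2: fire T2:  (p0=2, p1=0, p2=3, p3=4, p4=0, p5=7) → (p0=1, p1=0, p2=3, p3=5, p4=0, p5=10)
step 3: fire T2:  (p0=1, p1=0, p2=3, p3=5, p4=0, p5=10) → (p0=0, p1=0, p2=3, p3=6, p4=0, p5=13)

(p0=0, p1=0, p2=3, p3=6, p4=0, p5=13)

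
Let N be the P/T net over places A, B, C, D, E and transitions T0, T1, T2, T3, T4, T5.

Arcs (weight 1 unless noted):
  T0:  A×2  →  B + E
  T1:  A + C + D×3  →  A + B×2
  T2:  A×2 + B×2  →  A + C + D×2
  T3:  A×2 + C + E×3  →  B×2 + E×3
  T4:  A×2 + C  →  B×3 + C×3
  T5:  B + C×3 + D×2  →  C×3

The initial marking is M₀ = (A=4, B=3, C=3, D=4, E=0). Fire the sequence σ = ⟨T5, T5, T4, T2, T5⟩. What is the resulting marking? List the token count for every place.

step 1: fire T5:  (A=4, B=3, C=3, D=4, E=0) → (A=4, B=2, C=3, D=2, E=0)
step 2: fire T5:  (A=4, B=2, C=3, D=2, E=0) → (A=4, B=1, C=3, D=0, E=0)
step 3: fire T4:  (A=4, B=1, C=3, D=0, E=0) → (A=2, B=4, C=5, D=0, E=0)
step 4: fire T2:  (A=2, B=4, C=5, D=0, E=0) → (A=1, B=2, C=6, D=2, E=0)
step 5: fire T5:  (A=1, B=2, C=6, D=2, E=0) → (A=1, B=1, C=6, D=0, E=0)

(A=1, B=1, C=6, D=0, E=0)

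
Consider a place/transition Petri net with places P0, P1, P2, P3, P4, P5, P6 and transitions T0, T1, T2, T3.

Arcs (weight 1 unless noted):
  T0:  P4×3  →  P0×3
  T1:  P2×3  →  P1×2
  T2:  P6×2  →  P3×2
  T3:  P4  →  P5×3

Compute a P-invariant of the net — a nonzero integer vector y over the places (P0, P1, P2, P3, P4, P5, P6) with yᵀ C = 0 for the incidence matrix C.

y = (P0:0, P1:3, P2:2, P3:0, P4:0, P5:0, P6:0)

Incidence matrix C (rows=places, cols=transitions):
       T0   T1   T2   T3
   P0   3    0    0    0
   P1   0    2    0    0
   P2   0   -3    0    0
   P3   0    0    2    0
   P4  -3    0    0   -1
   P5   0    0    0    3
   P6   0    0   -2    0

Candidate y = [0, 3, 2, 0, 0, 0, 0]; check y·C column-wise:
  col T0: 0·3 + 3·0 + 2·0 + 0·-3 = 0
  col T1: 3·2 + 2·-3 = 0
  col T2: 3·0 + 2·0 + 0·2 + 0·-2 = 0
  col T3: 3·0 + 2·0 + 0·-1 + 0·3 = 0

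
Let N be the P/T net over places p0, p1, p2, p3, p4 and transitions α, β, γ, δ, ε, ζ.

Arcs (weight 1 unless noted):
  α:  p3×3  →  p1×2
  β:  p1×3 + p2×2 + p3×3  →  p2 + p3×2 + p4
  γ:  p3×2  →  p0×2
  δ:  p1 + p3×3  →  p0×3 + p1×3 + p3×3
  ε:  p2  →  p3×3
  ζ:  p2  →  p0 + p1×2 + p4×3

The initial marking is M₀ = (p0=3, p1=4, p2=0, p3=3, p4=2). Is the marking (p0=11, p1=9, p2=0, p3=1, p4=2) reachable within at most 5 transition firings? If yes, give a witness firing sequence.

NO — not reachable within 5 firings

depth 0: 1 marking
depth 1: 4 markings reached so far
depth 2: 7 markings reached so far
depth 3: 10 markings reached so far
depth 4: 13 markings reached so far
depth 5: 16 markings reached so far
target is not among the 16 markings reachable within 5 steps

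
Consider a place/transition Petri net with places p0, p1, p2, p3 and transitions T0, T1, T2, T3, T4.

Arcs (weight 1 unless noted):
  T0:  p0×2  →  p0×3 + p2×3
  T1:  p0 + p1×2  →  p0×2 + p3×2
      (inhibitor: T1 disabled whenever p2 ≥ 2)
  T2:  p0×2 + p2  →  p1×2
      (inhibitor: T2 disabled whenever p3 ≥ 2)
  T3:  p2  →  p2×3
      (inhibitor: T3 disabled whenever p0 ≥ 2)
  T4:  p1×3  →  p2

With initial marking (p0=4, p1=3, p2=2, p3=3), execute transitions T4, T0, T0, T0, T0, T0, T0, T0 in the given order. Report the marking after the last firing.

step 1: fire T4:  (p0=4, p1=3, p2=2, p3=3) → (p0=4, p1=0, p2=3, p3=3)
step 2: fire T0:  (p0=4, p1=0, p2=3, p3=3) → (p0=5, p1=0, p2=6, p3=3)
step 3: fire T0:  (p0=5, p1=0, p2=6, p3=3) → (p0=6, p1=0, p2=9, p3=3)
step 4: fire T0:  (p0=6, p1=0, p2=9, p3=3) → (p0=7, p1=0, p2=12, p3=3)
step 5: fire T0:  (p0=7, p1=0, p2=12, p3=3) → (p0=8, p1=0, p2=15, p3=3)
step 6: fire T0:  (p0=8, p1=0, p2=15, p3=3) → (p0=9, p1=0, p2=18, p3=3)
step 7: fire T0:  (p0=9, p1=0, p2=18, p3=3) → (p0=10, p1=0, p2=21, p3=3)
step 8: fire T0:  (p0=10, p1=0, p2=21, p3=3) → (p0=11, p1=0, p2=24, p3=3)

(p0=11, p1=0, p2=24, p3=3)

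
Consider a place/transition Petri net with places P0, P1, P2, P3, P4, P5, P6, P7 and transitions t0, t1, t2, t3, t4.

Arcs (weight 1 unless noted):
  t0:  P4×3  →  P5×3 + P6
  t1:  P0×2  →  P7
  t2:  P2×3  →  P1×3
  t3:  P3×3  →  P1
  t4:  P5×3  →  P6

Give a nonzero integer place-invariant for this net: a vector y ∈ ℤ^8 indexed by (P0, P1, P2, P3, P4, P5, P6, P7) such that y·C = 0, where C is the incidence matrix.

y = (P0:0, P1:3, P2:3, P3:1, P4:0, P5:0, P6:0, P7:0)

Incidence matrix C (rows=places, cols=transitions):
       t0   t1   t2   t3   t4
   P0   0   -2    0    0    0
   P1   0    0    3    1    0
   P2   0    0   -3    0    0
   P3   0    0    0   -3    0
   P4  -3    0    0    0    0
   P5   3    0    0    0   -3
   P6   1    0    0    0    1
   P7   0    1    0    0    0

Candidate y = [0, 3, 3, 1, 0, 0, 0, 0]; check y·C column-wise:
  col t0: 3·0 + 3·0 + 1·0 + 0·-3 + 0·3 + 0·1 = 0
  col t1: 0·-2 + 3·0 + 3·0 + 1·0 + 0·1 = 0
  col t2: 3·3 + 3·-3 + 1·0 = 0
  col t3: 3·1 + 3·0 + 1·-3 = 0
  col t4: 3·0 + 3·0 + 1·0 + 0·-3 + 0·1 = 0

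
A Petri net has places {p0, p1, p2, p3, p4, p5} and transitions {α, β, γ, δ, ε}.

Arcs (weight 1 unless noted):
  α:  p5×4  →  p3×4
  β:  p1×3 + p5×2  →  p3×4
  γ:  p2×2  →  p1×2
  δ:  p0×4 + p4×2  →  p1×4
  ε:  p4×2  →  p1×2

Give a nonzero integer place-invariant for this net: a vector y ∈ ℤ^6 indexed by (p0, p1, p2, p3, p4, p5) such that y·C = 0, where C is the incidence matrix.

Incidence matrix C (rows=places, cols=transitions):
        α    β    γ    δ    ε
   p0   0    0    0   -4    0
   p1   0   -3    2    4    2
   p2   0    0   -2    0    0
   p3   4    4    0    0    0
   p4   0    0    0   -2   -2
   p5  -4   -2    0    0    0

Candidate y = [1, 2, 2, 3, 2, 3]; check y·C column-wise:
  col α: 1·0 + 2·0 + 2·0 + 3·4 + 2·0 + 3·-4 = 0
  col β: 1·0 + 2·-3 + 2·0 + 3·4 + 2·0 + 3·-2 = 0
  col γ: 1·0 + 2·2 + 2·-2 + 3·0 + 2·0 + 3·0 = 0
  col δ: 1·-4 + 2·4 + 2·0 + 3·0 + 2·-2 + 3·0 = 0
  col ε: 1·0 + 2·2 + 2·0 + 3·0 + 2·-2 + 3·0 = 0

y = (p0:1, p1:2, p2:2, p3:3, p4:2, p5:3)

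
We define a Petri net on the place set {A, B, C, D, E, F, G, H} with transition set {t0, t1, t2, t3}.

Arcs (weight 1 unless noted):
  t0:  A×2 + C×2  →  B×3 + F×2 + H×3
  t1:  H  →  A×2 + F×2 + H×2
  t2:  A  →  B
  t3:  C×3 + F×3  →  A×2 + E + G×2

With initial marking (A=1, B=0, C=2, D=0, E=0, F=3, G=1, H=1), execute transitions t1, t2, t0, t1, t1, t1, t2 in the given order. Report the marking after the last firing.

step 1: fire t1:  (A=1, B=0, C=2, D=0, E=0, F=3, G=1, H=1) → (A=3, B=0, C=2, D=0, E=0, F=5, G=1, H=2)
step 2: fire t2:  (A=3, B=0, C=2, D=0, E=0, F=5, G=1, H=2) → (A=2, B=1, C=2, D=0, E=0, F=5, G=1, H=2)
step 3: fire t0:  (A=2, B=1, C=2, D=0, E=0, F=5, G=1, H=2) → (A=0, B=4, C=0, D=0, E=0, F=7, G=1, H=5)
step 4: fire t1:  (A=0, B=4, C=0, D=0, E=0, F=7, G=1, H=5) → (A=2, B=4, C=0, D=0, E=0, F=9, G=1, H=6)
step 5: fire t1:  (A=2, B=4, C=0, D=0, E=0, F=9, G=1, H=6) → (A=4, B=4, C=0, D=0, E=0, F=11, G=1, H=7)
step 6: fire t1:  (A=4, B=4, C=0, D=0, E=0, F=11, G=1, H=7) → (A=6, B=4, C=0, D=0, E=0, F=13, G=1, H=8)
step 7: fire t2:  (A=6, B=4, C=0, D=0, E=0, F=13, G=1, H=8) → (A=5, B=5, C=0, D=0, E=0, F=13, G=1, H=8)

(A=5, B=5, C=0, D=0, E=0, F=13, G=1, H=8)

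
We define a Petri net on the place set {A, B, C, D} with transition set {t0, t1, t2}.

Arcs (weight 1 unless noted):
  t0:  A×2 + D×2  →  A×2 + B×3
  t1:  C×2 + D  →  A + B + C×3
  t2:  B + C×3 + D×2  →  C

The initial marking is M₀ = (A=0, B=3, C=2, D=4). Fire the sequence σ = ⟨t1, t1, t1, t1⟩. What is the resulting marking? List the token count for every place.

(A=4, B=7, C=6, D=0)

step 1: fire t1:  (A=0, B=3, C=2, D=4) → (A=1, B=4, C=3, D=3)
step 2: fire t1:  (A=1, B=4, C=3, D=3) → (A=2, B=5, C=4, D=2)
step 3: fire t1:  (A=2, B=5, C=4, D=2) → (A=3, B=6, C=5, D=1)
step 4: fire t1:  (A=3, B=6, C=5, D=1) → (A=4, B=7, C=6, D=0)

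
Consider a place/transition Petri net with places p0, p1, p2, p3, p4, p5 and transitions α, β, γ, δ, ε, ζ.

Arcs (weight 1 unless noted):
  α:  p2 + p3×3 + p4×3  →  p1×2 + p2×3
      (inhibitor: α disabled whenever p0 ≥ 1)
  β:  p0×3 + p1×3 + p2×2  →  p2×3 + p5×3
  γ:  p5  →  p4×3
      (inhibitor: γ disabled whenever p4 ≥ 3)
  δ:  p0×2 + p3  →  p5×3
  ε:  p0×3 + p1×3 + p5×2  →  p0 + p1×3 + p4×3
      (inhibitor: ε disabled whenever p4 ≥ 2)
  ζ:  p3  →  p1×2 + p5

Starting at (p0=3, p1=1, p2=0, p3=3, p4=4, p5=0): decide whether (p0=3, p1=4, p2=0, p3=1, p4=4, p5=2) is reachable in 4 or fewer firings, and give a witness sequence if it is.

NO — not reachable within 4 firings

depth 0: 1 marking
depth 1: 3 markings reached so far
depth 2: 5 markings reached so far
depth 3: 7 markings reached so far
depth 4: 7 markings reached so far
(frontier empty at depth 4; search complete)
target is not among the 7 markings reachable within 4 steps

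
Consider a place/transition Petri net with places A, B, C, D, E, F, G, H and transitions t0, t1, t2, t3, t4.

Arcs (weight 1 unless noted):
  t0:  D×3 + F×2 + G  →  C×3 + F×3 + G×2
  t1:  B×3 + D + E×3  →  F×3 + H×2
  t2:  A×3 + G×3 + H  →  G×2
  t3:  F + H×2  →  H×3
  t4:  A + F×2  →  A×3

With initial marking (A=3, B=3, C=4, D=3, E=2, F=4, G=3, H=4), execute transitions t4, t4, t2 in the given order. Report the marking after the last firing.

step 1: fire t4:  (A=3, B=3, C=4, D=3, E=2, F=4, G=3, H=4) → (A=5, B=3, C=4, D=3, E=2, F=2, G=3, H=4)
step 2: fire t4:  (A=5, B=3, C=4, D=3, E=2, F=2, G=3, H=4) → (A=7, B=3, C=4, D=3, E=2, F=0, G=3, H=4)
step 3: fire t2:  (A=7, B=3, C=4, D=3, E=2, F=0, G=3, H=4) → (A=4, B=3, C=4, D=3, E=2, F=0, G=2, H=3)

(A=4, B=3, C=4, D=3, E=2, F=0, G=2, H=3)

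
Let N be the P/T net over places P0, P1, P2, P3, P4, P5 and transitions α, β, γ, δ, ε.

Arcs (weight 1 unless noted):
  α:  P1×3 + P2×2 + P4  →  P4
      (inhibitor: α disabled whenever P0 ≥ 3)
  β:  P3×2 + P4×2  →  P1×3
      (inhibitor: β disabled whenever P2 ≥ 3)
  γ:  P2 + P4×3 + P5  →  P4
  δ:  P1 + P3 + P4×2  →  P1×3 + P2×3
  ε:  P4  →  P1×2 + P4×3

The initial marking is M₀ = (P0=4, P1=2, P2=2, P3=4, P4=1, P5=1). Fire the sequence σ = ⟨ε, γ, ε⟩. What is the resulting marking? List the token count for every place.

(P0=4, P1=6, P2=1, P3=4, P4=3, P5=0)

step 1: fire ε:  (P0=4, P1=2, P2=2, P3=4, P4=1, P5=1) → (P0=4, P1=4, P2=2, P3=4, P4=3, P5=1)
step 2: fire γ:  (P0=4, P1=4, P2=2, P3=4, P4=3, P5=1) → (P0=4, P1=4, P2=1, P3=4, P4=1, P5=0)
step 3: fire ε:  (P0=4, P1=4, P2=1, P3=4, P4=1, P5=0) → (P0=4, P1=6, P2=1, P3=4, P4=3, P5=0)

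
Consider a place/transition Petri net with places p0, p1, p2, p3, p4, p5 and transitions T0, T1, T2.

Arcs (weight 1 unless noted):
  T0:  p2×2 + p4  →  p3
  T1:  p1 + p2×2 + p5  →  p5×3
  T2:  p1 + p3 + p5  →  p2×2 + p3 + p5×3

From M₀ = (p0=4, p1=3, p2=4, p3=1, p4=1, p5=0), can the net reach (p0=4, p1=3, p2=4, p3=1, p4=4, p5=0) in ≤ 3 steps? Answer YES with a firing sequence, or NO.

NO — not reachable within 3 firings

depth 0: 1 marking
depth 1: 2 markings reached so far
depth 2: 2 markings reached so far
(frontier empty at depth 2; search complete)
target is not among the 2 markings reachable within 3 steps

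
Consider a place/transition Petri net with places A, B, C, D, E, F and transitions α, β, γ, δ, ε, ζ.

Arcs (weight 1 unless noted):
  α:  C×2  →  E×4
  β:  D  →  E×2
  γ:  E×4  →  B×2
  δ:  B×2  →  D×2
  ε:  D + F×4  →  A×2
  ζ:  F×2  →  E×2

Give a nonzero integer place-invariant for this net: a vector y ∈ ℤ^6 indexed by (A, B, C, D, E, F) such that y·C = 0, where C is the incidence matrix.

y = (A:3, B:2, C:2, D:2, E:1, F:1)

Incidence matrix C (rows=places, cols=transitions):
        α    β    γ    δ    ε    ζ
    A   0    0    0    0    2    0
    B   0    0    2   -2    0    0
    C  -2    0    0    0    0    0
    D   0   -1    0    2   -1    0
    E   4    2   -4    0    0    2
    F   0    0    0    0   -4   -2

Candidate y = [3, 2, 2, 2, 1, 1]; check y·C column-wise:
  col α: 3·0 + 2·0 + 2·-2 + 2·0 + 1·4 + 1·0 = 0
  col β: 3·0 + 2·0 + 2·0 + 2·-1 + 1·2 + 1·0 = 0
  col γ: 3·0 + 2·2 + 2·0 + 2·0 + 1·-4 + 1·0 = 0
  col δ: 3·0 + 2·-2 + 2·0 + 2·2 + 1·0 + 1·0 = 0
  col ε: 3·2 + 2·0 + 2·0 + 2·-1 + 1·0 + 1·-4 = 0
  col ζ: 3·0 + 2·0 + 2·0 + 2·0 + 1·2 + 1·-2 = 0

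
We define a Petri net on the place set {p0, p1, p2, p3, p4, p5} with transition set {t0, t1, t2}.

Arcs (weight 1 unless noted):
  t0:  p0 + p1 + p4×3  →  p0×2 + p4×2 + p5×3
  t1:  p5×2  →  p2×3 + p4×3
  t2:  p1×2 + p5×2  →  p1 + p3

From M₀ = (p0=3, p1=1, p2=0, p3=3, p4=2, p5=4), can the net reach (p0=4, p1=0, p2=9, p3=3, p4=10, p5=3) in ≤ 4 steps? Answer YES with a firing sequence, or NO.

NO — not reachable within 4 firings

depth 0: 1 marking
depth 1: 2 markings reached so far
depth 2: 4 markings reached so far
depth 3: 5 markings reached so far
depth 4: 6 markings reached so far
target is not among the 6 markings reachable within 4 steps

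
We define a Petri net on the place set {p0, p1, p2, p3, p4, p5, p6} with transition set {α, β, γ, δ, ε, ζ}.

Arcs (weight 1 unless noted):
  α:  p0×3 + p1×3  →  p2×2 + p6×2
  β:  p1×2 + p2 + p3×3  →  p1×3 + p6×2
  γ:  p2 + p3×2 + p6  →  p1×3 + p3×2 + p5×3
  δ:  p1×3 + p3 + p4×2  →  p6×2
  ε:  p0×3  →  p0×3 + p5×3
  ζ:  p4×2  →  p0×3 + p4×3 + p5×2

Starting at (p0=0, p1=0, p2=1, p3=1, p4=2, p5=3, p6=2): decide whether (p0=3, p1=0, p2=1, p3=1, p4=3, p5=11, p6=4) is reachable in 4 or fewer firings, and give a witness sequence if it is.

NO — not reachable within 4 firings

depth 0: 1 marking
depth 1: 2 markings reached so far
depth 2: 4 markings reached so far
depth 3: 7 markings reached so far
depth 4: 11 markings reached so far
target is not among the 11 markings reachable within 4 steps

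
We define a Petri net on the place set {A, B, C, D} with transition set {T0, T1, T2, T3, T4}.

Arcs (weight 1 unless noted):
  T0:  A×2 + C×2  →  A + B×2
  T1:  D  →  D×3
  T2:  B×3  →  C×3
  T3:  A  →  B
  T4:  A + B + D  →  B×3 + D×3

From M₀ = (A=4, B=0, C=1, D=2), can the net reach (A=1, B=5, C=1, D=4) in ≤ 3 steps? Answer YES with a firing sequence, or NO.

NO — not reachable within 3 firings

depth 0: 1 marking
depth 1: 3 markings reached so far
depth 2: 7 markings reached so far
depth 3: 15 markings reached so far
target is not among the 15 markings reachable within 3 steps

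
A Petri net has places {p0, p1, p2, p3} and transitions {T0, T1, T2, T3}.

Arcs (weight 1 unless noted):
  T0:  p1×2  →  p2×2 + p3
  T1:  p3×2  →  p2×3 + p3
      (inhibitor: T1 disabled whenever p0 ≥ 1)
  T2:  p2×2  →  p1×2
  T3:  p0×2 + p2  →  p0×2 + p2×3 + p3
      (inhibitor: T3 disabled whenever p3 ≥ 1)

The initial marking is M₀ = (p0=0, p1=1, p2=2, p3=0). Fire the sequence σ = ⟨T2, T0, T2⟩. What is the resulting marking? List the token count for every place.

step 1: fire T2:  (p0=0, p1=1, p2=2, p3=0) → (p0=0, p1=3, p2=0, p3=0)
step 2: fire T0:  (p0=0, p1=3, p2=0, p3=0) → (p0=0, p1=1, p2=2, p3=1)
step 3: fire T2:  (p0=0, p1=1, p2=2, p3=1) → (p0=0, p1=3, p2=0, p3=1)

(p0=0, p1=3, p2=0, p3=1)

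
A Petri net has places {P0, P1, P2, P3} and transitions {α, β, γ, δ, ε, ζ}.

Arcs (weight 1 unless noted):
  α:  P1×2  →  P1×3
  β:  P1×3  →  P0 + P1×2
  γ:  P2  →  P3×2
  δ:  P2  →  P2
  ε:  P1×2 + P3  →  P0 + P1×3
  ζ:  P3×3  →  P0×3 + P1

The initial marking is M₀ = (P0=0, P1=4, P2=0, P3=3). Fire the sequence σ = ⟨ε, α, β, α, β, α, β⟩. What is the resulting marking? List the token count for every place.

step 1: fire ε:  (P0=0, P1=4, P2=0, P3=3) → (P0=1, P1=5, P2=0, P3=2)
step 2: fire α:  (P0=1, P1=5, P2=0, P3=2) → (P0=1, P1=6, P2=0, P3=2)
step 3: fire β:  (P0=1, P1=6, P2=0, P3=2) → (P0=2, P1=5, P2=0, P3=2)
step 4: fire α:  (P0=2, P1=5, P2=0, P3=2) → (P0=2, P1=6, P2=0, P3=2)
step 5: fire β:  (P0=2, P1=6, P2=0, P3=2) → (P0=3, P1=5, P2=0, P3=2)
step 6: fire α:  (P0=3, P1=5, P2=0, P3=2) → (P0=3, P1=6, P2=0, P3=2)
step 7: fire β:  (P0=3, P1=6, P2=0, P3=2) → (P0=4, P1=5, P2=0, P3=2)

(P0=4, P1=5, P2=0, P3=2)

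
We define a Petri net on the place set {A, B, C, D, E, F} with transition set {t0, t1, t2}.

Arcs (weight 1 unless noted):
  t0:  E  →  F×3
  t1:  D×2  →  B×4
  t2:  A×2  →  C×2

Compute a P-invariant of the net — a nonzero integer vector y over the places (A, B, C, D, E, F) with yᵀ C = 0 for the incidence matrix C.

y = (A:1, B:0, C:1, D:0, E:0, F:0)

Incidence matrix C (rows=places, cols=transitions):
       t0   t1   t2
    A   0    0   -2
    B   0    4    0
    C   0    0    2
    D   0   -2    0
    E  -1    0    0
    F   3    0    0

Candidate y = [1, 0, 1, 0, 0, 0]; check y·C column-wise:
  col t0: 1·0 + 1·0 + 0·-1 + 0·3 = 0
  col t1: 1·0 + 0·4 + 1·0 + 0·-2 = 0
  col t2: 1·-2 + 1·2 = 0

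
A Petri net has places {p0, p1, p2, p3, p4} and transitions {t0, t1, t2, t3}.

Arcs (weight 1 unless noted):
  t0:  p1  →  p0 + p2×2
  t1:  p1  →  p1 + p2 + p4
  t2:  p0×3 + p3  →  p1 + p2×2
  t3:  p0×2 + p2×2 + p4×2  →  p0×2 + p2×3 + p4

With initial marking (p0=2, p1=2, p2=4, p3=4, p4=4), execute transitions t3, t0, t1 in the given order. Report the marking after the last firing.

step 1: fire t3:  (p0=2, p1=2, p2=4, p3=4, p4=4) → (p0=2, p1=2, p2=5, p3=4, p4=3)
step 2: fire t0:  (p0=2, p1=2, p2=5, p3=4, p4=3) → (p0=3, p1=1, p2=7, p3=4, p4=3)
step 3: fire t1:  (p0=3, p1=1, p2=7, p3=4, p4=3) → (p0=3, p1=1, p2=8, p3=4, p4=4)

(p0=3, p1=1, p2=8, p3=4, p4=4)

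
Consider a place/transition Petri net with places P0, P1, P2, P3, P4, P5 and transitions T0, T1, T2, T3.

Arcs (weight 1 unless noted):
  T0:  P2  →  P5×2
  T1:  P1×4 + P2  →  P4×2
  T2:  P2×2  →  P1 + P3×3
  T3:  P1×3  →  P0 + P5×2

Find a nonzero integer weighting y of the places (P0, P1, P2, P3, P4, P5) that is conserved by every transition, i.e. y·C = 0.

Incidence matrix C (rows=places, cols=transitions):
       T0   T1   T2   T3
   P0   0    0    0    1
   P1   0   -4    1   -3
   P2  -1   -1   -2    0
   P3   0    0    3    0
   P4   0    2    0    0
   P5   2    0    0    2

Candidate y = [9, 3, 0, -1, 6, 0]; check y·C column-wise:
  col T0: 9·0 + 3·0 + 0·-1 + -1·0 + 6·0 + 0·2 = 0
  col T1: 9·0 + 3·-4 + 0·-1 + -1·0 + 6·2 = 0
  col T2: 9·0 + 3·1 + 0·-2 + -1·3 + 6·0 = 0
  col T3: 9·1 + 3·-3 + -1·0 + 6·0 + 0·2 = 0

y = (P0:9, P1:3, P2:0, P3:-1, P4:6, P5:0)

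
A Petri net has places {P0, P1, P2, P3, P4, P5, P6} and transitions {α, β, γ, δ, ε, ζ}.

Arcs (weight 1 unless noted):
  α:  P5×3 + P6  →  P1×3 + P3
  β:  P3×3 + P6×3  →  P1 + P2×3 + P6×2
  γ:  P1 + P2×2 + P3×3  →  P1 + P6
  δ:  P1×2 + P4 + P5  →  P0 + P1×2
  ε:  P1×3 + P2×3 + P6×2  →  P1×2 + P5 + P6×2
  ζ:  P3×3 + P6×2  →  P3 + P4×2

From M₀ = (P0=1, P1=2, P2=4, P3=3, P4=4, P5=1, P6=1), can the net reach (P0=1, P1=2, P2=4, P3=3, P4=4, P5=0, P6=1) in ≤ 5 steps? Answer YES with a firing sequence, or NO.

NO — not reachable within 5 firings

depth 0: 1 marking
depth 1: 3 markings reached so far
depth 2: 4 markings reached so far
depth 3: 4 markings reached so far
(frontier empty at depth 3; search complete)
target is not among the 4 markings reachable within 5 steps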